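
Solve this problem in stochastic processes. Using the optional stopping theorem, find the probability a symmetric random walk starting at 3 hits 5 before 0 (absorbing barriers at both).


By optional stopping theorem: E(M at tau) = M(0) = 3
P(hit 5)*5 + P(hit 0)*0 = 3
P(hit 5) = (3 - 0)/(5 - 0) = 3/5 = 0.6000

0.6000


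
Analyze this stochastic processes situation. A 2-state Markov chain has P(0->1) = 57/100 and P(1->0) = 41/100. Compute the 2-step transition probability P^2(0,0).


Computing P^2 by matrix multiplication.
P = [[0.4300, 0.5700], [0.4100, 0.5900]]
After raising P to the power 2:
P^2(0,0) = 0.4186

0.4186


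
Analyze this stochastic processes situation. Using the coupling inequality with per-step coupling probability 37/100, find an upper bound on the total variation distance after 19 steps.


TV distance bound <= (1-delta)^n
= (1 - 0.3700)^19
= 0.6300^19
= 1.5398e-04

1.5398e-04


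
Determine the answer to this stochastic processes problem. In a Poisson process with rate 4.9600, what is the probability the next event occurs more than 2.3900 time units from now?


P(X > t) = exp(-lambda * t)
= exp(-4.9600 * 2.3900)
= exp(-11.8544) = 7.1072e-06

7.1072e-06


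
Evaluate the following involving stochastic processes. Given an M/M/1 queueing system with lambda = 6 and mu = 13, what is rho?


rho = lambda/mu
= 6/13
= 0.4615

0.4615


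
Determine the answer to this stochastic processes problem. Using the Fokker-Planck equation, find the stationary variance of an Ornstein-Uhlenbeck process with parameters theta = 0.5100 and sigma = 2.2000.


Stationary variance = sigma^2 / (2*theta)
= 2.2000^2 / (2*0.5100)
= 4.8400 / 1.0200
= 4.7451

4.7451


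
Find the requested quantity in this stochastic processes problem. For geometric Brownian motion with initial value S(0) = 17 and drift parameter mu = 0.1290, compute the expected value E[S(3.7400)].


E[S(t)] = S(0) * exp(mu * t)
= 17 * exp(0.1290 * 3.7400)
= 17 * 1.6201
= 27.5409

27.5409


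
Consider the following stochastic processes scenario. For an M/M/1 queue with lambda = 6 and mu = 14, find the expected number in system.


rho = 6/14 = 0.4286
L = rho/(1-rho)
= 0.4286/0.5714
= 0.7500

0.7500


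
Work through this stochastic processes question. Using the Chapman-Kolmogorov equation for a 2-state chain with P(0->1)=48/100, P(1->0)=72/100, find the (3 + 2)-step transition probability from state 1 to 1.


P^5 = P^3 * P^2
Computing via matrix multiplication of the transition matrix.
Entry (1,1) of P^5 = 0.3998

0.3998


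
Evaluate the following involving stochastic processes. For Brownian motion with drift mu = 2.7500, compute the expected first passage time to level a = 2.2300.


Expected first passage time = a/mu
= 2.2300/2.7500
= 0.8109

0.8109


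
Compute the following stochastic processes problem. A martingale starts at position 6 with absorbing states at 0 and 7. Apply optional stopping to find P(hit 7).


By optional stopping theorem: E(M at tau) = M(0) = 6
P(hit 7)*7 + P(hit 0)*0 = 6
P(hit 7) = (6 - 0)/(7 - 0) = 6/7 = 0.8571

0.8571


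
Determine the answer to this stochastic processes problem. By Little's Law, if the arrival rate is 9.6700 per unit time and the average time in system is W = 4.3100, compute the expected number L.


Little's Law: L = lambda * W
= 9.6700 * 4.3100
= 41.6777

41.6777


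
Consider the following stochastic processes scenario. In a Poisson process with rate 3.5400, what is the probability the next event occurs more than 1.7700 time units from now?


P(X > t) = exp(-lambda * t)
= exp(-3.5400 * 1.7700)
= exp(-6.2658) = 0.0019

0.0019


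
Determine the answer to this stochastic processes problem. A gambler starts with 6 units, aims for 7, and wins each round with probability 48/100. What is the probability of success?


Gambler's ruin formula:
r = q/p = 0.5200/0.4800 = 1.0833
P(win) = (1 - r^i)/(1 - r^N)
= (1 - 1.0833^6)/(1 - 1.0833^7)
= 0.8207

0.8207


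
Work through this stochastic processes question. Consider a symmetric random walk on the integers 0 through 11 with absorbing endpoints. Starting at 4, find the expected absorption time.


For symmetric RW on 0,...,N with absorbing barriers, E(i) = i*(N-i)
E(4) = 4 * 7 = 28

28


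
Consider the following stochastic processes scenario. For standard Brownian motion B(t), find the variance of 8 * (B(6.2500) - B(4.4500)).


Var(alpha*(B(t)-B(s))) = alpha^2 * (t-s)
= 8^2 * (6.2500 - 4.4500)
= 64 * 1.8000
= 115.2000

115.2000


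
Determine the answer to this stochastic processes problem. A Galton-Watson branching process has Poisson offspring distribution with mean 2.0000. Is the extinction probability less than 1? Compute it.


Since mu = 2.0000 > 1, extinction prob q < 1.
Solve s = exp(mu*(s-1)) iteratively.
q = 0.2032

0.2032


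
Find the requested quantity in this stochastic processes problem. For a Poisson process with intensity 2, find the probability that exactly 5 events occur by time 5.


P(N(t)=k) = (lambda*t)^k * exp(-lambda*t) / k!
lambda*t = 10
= 10^5 * exp(-10) / 5!
= 100000 * 4.5400e-05 / 120
= 0.0378

0.0378


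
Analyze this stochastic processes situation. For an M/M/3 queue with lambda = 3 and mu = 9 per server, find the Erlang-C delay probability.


a = lambda/mu = 0.3333
rho = a/c = 0.1111
Erlang-C formula applied:
C(c,a) = 0.0050

0.0050


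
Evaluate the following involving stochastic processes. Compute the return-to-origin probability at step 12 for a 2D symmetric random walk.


P = C(12,6)^2 / 4^12
= 924^2 / 16777216
= 853776 / 16777216
= 0.0509

0.0509


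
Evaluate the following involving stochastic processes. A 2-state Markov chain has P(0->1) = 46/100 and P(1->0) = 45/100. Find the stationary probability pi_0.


Stationary distribution: pi_0 = p10/(p01+p10), pi_1 = p01/(p01+p10)
p01 = 0.4600, p10 = 0.4500
pi_0 = 0.4945

0.4945


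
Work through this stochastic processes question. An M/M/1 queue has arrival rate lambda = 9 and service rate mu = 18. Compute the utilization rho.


rho = lambda/mu
= 9/18
= 0.5000

0.5000


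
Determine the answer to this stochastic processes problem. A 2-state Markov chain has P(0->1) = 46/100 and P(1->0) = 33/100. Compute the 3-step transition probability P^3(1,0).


Computing P^3 by matrix multiplication.
P = [[0.5400, 0.4600], [0.3300, 0.6700]]
After raising P to the power 3:
P^3(1,0) = 0.4139

0.4139


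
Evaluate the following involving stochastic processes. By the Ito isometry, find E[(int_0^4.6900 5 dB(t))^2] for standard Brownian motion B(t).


By Ito isometry: E[(int f dB)^2] = int f^2 dt
= 5^2 * 4.6900
= 25 * 4.6900 = 117.2500

117.2500


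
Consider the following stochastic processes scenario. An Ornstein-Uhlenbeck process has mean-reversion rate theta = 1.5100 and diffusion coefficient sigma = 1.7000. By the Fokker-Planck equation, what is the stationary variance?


Stationary variance = sigma^2 / (2*theta)
= 1.7000^2 / (2*1.5100)
= 2.8900 / 3.0200
= 0.9570

0.9570


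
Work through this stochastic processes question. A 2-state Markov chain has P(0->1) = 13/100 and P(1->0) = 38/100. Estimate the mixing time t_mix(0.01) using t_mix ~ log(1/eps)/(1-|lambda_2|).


lambda_2 = |1 - p01 - p10| = |1 - 0.1300 - 0.3800| = 0.4900
t_mix ~ log(1/eps)/(1 - |lambda_2|)
= log(100)/(1 - 0.4900) = 4.6052/0.5100
= 9.0297

9.0297


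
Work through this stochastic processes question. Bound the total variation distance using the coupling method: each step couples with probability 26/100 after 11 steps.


TV distance bound <= (1-delta)^n
= (1 - 0.2600)^11
= 0.7400^11
= 0.0364

0.0364


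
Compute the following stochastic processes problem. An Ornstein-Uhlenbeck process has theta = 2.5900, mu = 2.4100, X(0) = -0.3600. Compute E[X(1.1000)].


E[X(t)] = mu + (X(0) - mu)*exp(-theta*t)
= 2.4100 + (-0.3600 - 2.4100)*exp(-2.5900*1.1000)
= 2.4100 + -2.7700 * 0.0579
= 2.2496

2.2496


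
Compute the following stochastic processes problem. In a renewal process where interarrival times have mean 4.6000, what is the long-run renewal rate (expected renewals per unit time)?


Long-run renewal rate = 1/E(X)
= 1/4.6000
= 0.2174

0.2174


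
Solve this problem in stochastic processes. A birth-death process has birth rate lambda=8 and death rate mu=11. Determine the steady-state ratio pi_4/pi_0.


For birth-death process, pi_n/pi_0 = (lambda/mu)^n
= (8/11)^4
= 0.2798

0.2798


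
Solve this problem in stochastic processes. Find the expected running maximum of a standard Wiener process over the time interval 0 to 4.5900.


E(max B(s)) = sqrt(2t/pi)
= sqrt(2*4.5900/pi)
= sqrt(2.9221)
= 1.7094

1.7094


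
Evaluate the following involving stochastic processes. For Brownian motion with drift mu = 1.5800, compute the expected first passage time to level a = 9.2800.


Expected first passage time = a/mu
= 9.2800/1.5800
= 5.8734

5.8734


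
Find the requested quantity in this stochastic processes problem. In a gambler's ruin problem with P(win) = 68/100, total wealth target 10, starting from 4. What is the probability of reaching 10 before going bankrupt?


Gambler's ruin formula:
r = q/p = 0.3200/0.6800 = 0.4706
P(win) = (1 - r^i)/(1 - r^N)
= (1 - 0.4706^4)/(1 - 0.4706^10)
= 0.9515

0.9515


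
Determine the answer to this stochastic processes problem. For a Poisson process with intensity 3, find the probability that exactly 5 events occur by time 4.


P(N(t)=k) = (lambda*t)^k * exp(-lambda*t) / k!
lambda*t = 12
= 12^5 * exp(-12) / 5!
= 248832 * 6.1442e-06 / 120
= 0.0127

0.0127


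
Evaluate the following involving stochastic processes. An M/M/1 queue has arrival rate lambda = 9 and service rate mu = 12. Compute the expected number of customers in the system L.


rho = 9/12 = 0.7500
L = rho/(1-rho)
= 0.7500/0.2500
= 3.0000

3.0000


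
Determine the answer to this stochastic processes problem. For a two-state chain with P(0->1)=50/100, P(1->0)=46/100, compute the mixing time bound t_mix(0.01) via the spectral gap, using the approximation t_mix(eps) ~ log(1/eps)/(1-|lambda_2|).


lambda_2 = |1 - p01 - p10| = |1 - 0.5000 - 0.4600| = 0.0400
t_mix ~ log(1/eps)/(1 - |lambda_2|)
= log(100)/(1 - 0.0400) = 4.6052/0.9600
= 4.7971

4.7971


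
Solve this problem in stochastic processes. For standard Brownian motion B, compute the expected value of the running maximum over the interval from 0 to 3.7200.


E(max B(s)) = sqrt(2t/pi)
= sqrt(2*3.7200/pi)
= sqrt(2.3682)
= 1.5389

1.5389


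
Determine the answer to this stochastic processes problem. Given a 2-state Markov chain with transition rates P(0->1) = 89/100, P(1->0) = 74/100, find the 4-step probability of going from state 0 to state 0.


Computing P^4 by matrix multiplication.
P = [[0.1100, 0.8900], [0.7400, 0.2600]]
After raising P to the power 4:
P^4(0,0) = 0.5400

0.5400


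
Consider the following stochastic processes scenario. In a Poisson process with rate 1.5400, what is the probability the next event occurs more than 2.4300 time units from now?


P(X > t) = exp(-lambda * t)
= exp(-1.5400 * 2.4300)
= exp(-3.7422) = 0.0237

0.0237


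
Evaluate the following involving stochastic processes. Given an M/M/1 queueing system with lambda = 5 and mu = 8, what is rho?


rho = lambda/mu
= 5/8
= 0.6250

0.6250


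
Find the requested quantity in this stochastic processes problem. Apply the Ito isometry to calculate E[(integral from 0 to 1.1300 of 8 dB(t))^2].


By Ito isometry: E[(int f dB)^2] = int f^2 dt
= 8^2 * 1.1300
= 64 * 1.1300 = 72.3200

72.3200


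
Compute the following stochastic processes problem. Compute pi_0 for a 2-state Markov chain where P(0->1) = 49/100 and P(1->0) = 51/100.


Stationary distribution: pi_0 = p10/(p01+p10), pi_1 = p01/(p01+p10)
p01 = 0.4900, p10 = 0.5100
pi_0 = 0.5100

0.5100


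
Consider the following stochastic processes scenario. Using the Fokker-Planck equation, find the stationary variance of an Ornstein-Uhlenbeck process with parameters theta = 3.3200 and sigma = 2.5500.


Stationary variance = sigma^2 / (2*theta)
= 2.5500^2 / (2*3.3200)
= 6.5025 / 6.6400
= 0.9793

0.9793


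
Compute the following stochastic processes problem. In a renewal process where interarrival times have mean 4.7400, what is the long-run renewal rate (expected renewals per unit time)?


Long-run renewal rate = 1/E(X)
= 1/4.7400
= 0.2110

0.2110


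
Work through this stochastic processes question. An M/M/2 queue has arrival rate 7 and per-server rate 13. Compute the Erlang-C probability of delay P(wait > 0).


a = lambda/mu = 0.5385
rho = a/c = 0.2692
Erlang-C formula applied:
C(c,a) = 0.1142

0.1142


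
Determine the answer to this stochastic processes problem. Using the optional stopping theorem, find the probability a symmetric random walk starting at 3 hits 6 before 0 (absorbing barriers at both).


By optional stopping theorem: E(M at tau) = M(0) = 3
P(hit 6)*6 + P(hit 0)*0 = 3
P(hit 6) = (3 - 0)/(6 - 0) = 1/2 = 0.5000

0.5000


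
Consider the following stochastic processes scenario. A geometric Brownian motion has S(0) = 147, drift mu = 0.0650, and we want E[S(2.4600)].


E[S(t)] = S(0) * exp(mu * t)
= 147 * exp(0.0650 * 2.4600)
= 147 * 1.1734
= 172.4888

172.4888


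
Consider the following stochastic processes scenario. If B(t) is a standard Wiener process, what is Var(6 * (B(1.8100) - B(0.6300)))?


Var(alpha*(B(t)-B(s))) = alpha^2 * (t-s)
= 6^2 * (1.8100 - 0.6300)
= 36 * 1.1800
= 42.4800

42.4800


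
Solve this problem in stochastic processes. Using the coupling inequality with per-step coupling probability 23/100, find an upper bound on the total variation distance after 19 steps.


TV distance bound <= (1-delta)^n
= (1 - 0.2300)^19
= 0.7700^19
= 0.0070

0.0070


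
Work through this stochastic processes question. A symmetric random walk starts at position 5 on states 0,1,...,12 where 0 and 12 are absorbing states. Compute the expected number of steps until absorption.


For symmetric RW on 0,...,N with absorbing barriers, E(i) = i*(N-i)
E(5) = 5 * 7 = 35

35


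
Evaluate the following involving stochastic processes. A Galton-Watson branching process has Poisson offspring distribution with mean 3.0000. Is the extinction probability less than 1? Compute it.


Since mu = 3.0000 > 1, extinction prob q < 1.
Solve s = exp(mu*(s-1)) iteratively.
q = 0.0595

0.0595


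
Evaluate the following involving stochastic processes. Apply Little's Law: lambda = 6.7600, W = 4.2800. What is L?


Little's Law: L = lambda * W
= 6.7600 * 4.2800
= 28.9328

28.9328


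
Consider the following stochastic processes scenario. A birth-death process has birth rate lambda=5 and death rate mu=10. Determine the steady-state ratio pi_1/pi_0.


For birth-death process, pi_n/pi_0 = (lambda/mu)^n
= (5/10)^1
= 0.5000

0.5000


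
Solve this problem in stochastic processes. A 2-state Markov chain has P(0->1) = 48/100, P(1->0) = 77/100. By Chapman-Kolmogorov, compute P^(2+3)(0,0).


P^5 = P^2 * P^3
Computing via matrix multiplication of the transition matrix.
Entry (0,0) of P^5 = 0.6156

0.6156


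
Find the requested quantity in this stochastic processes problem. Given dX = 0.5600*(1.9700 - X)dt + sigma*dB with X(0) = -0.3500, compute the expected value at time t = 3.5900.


E[X(t)] = mu + (X(0) - mu)*exp(-theta*t)
= 1.9700 + (-0.3500 - 1.9700)*exp(-0.5600*3.5900)
= 1.9700 + -2.3200 * 0.1339
= 1.6593

1.6593


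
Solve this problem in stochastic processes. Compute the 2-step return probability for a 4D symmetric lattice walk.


P(return in 2 steps) = P(reverse first step) = 1/(2d)
= 1/8
= 0.1250

0.1250


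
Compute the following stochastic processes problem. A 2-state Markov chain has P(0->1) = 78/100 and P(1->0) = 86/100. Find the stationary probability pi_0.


Stationary distribution: pi_0 = p10/(p01+p10), pi_1 = p01/(p01+p10)
p01 = 0.7800, p10 = 0.8600
pi_0 = 0.5244

0.5244


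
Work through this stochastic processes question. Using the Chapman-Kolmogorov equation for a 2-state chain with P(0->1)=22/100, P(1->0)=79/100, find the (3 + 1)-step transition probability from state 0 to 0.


P^4 = P^3 * P^1
Computing via matrix multiplication of the transition matrix.
Entry (0,0) of P^4 = 0.7822

0.7822


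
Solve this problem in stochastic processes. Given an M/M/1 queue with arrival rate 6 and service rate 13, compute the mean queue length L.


rho = 6/13 = 0.4615
L = rho/(1-rho)
= 0.4615/0.5385
= 0.8571

0.8571


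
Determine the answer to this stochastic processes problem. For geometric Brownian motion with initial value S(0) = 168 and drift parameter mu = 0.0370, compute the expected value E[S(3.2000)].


E[S(t)] = S(0) * exp(mu * t)
= 168 * exp(0.0370 * 3.2000)
= 168 * 1.1257
= 189.1166

189.1166


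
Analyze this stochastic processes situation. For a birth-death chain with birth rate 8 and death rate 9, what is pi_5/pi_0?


For birth-death process, pi_n/pi_0 = (lambda/mu)^n
= (8/9)^5
= 0.5549

0.5549


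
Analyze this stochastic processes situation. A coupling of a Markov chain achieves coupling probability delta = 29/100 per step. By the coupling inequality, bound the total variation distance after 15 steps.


TV distance bound <= (1-delta)^n
= (1 - 0.2900)^15
= 0.7100^15
= 0.0059

0.0059


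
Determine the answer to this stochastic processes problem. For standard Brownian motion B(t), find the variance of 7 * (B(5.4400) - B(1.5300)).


Var(alpha*(B(t)-B(s))) = alpha^2 * (t-s)
= 7^2 * (5.4400 - 1.5300)
= 49 * 3.9100
= 191.5900

191.5900


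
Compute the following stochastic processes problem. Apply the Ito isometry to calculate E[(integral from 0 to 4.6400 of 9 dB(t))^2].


By Ito isometry: E[(int f dB)^2] = int f^2 dt
= 9^2 * 4.6400
= 81 * 4.6400 = 375.8400

375.8400


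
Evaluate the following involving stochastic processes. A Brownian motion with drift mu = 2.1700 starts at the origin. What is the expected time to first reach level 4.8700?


Expected first passage time = a/mu
= 4.8700/2.1700
= 2.2442

2.2442


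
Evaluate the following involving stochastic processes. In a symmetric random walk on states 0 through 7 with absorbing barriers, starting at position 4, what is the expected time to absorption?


For symmetric RW on 0,...,N with absorbing barriers, E(i) = i*(N-i)
E(4) = 4 * 3 = 12

12


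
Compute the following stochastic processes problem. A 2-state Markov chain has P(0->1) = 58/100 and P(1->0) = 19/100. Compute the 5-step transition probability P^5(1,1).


Computing P^5 by matrix multiplication.
P = [[0.4200, 0.5800], [0.1900, 0.8100]]
After raising P to the power 5:
P^5(1,1) = 0.7534

0.7534


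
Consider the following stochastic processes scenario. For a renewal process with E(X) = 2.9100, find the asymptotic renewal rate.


Long-run renewal rate = 1/E(X)
= 1/2.9100
= 0.3436

0.3436


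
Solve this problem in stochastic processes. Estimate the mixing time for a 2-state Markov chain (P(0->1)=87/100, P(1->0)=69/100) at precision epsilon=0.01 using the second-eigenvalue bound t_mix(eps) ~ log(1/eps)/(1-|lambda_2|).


lambda_2 = |1 - p01 - p10| = |1 - 0.8700 - 0.6900| = 0.5600
t_mix ~ log(1/eps)/(1 - |lambda_2|)
= log(100)/(1 - 0.5600) = 4.6052/0.4400
= 10.4663

10.4663


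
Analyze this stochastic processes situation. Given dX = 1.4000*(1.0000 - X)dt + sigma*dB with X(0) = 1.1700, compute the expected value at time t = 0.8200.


E[X(t)] = mu + (X(0) - mu)*exp(-theta*t)
= 1.0000 + (1.1700 - 1.0000)*exp(-1.4000*0.8200)
= 1.0000 + 0.1700 * 0.3173
= 1.0539

1.0539


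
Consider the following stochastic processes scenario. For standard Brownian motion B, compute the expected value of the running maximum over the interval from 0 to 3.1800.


E(max B(s)) = sqrt(2t/pi)
= sqrt(2*3.1800/pi)
= sqrt(2.0245)
= 1.4228

1.4228


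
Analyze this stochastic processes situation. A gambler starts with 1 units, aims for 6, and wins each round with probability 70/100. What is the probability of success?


Gambler's ruin formula:
r = q/p = 0.3000/0.7000 = 0.4286
P(win) = (1 - r^i)/(1 - r^N)
= (1 - 0.4286^1)/(1 - 0.4286^6)
= 0.5750

0.5750


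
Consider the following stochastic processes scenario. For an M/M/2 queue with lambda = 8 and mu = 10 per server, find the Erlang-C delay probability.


a = lambda/mu = 0.8000
rho = a/c = 0.4000
Erlang-C formula applied:
C(c,a) = 0.2286

0.2286


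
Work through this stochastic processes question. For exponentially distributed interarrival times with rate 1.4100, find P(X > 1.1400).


P(X > t) = exp(-lambda * t)
= exp(-1.4100 * 1.1400)
= exp(-1.6074) = 0.2004

0.2004


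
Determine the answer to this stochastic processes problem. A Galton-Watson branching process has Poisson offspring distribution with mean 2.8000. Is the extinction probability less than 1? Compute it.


Since mu = 2.8000 > 1, extinction prob q < 1.
Solve s = exp(mu*(s-1)) iteratively.
q = 0.0750

0.0750


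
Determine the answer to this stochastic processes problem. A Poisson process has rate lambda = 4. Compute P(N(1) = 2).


P(N(t)=k) = (lambda*t)^k * exp(-lambda*t) / k!
lambda*t = 4
= 4^2 * exp(-4) / 2!
= 16 * 0.0183 / 2
= 0.1465

0.1465


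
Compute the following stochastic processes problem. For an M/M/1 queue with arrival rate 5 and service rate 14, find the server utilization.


rho = lambda/mu
= 5/14
= 0.3571

0.3571


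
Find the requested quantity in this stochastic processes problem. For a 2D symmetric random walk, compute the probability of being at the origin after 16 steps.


P = C(16,8)^2 / 4^16
= 12870^2 / 4294967296
= 165636900 / 4294967296
= 0.0386

0.0386


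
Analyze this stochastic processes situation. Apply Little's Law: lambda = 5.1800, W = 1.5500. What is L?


Little's Law: L = lambda * W
= 5.1800 * 1.5500
= 8.0290

8.0290


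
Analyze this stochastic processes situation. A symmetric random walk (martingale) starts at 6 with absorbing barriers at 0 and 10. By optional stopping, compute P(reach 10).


By optional stopping theorem: E(M at tau) = M(0) = 6
P(hit 10)*10 + P(hit 0)*0 = 6
P(hit 10) = (6 - 0)/(10 - 0) = 3/5 = 0.6000

0.6000


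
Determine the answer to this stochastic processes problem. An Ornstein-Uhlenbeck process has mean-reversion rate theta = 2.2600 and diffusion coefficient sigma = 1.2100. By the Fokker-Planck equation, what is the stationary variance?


Stationary variance = sigma^2 / (2*theta)
= 1.2100^2 / (2*2.2600)
= 1.4641 / 4.5200
= 0.3239

0.3239


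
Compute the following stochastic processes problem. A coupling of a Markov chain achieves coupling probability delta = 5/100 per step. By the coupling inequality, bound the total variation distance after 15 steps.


TV distance bound <= (1-delta)^n
= (1 - 0.0500)^15
= 0.9500^15
= 0.4633

0.4633


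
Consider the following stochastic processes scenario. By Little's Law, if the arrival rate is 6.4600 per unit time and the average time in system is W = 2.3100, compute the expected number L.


Little's Law: L = lambda * W
= 6.4600 * 2.3100
= 14.9226

14.9226


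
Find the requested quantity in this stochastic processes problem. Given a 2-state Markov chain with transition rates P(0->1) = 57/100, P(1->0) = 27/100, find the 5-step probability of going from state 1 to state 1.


Computing P^5 by matrix multiplication.
P = [[0.4300, 0.5700], [0.2700, 0.7300]]
After raising P to the power 5:
P^5(1,1) = 0.6786

0.6786


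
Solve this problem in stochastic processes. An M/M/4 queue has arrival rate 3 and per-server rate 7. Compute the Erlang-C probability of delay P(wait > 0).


a = lambda/mu = 0.4286
rho = a/c = 0.1071
Erlang-C formula applied:
C(c,a) = 0.0010

0.0010


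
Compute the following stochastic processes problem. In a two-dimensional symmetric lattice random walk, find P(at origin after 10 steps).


P = C(10,5)^2 / 4^10
= 252^2 / 1048576
= 63504 / 1048576
= 0.0606

0.0606


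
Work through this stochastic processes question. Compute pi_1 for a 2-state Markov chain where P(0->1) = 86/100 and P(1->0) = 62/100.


Stationary distribution: pi_0 = p10/(p01+p10), pi_1 = p01/(p01+p10)
p01 = 0.8600, p10 = 0.6200
pi_1 = 0.5811

0.5811


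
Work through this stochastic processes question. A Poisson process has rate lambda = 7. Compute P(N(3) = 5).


P(N(t)=k) = (lambda*t)^k * exp(-lambda*t) / k!
lambda*t = 21
= 21^5 * exp(-21) / 5!
= 4084101 * 7.5826e-10 / 120
= 2.5807e-05

2.5807e-05


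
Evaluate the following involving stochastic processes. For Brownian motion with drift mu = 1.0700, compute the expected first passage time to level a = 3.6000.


Expected first passage time = a/mu
= 3.6000/1.0700
= 3.3645

3.3645


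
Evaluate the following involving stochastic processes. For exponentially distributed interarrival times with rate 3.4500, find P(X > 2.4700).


P(X > t) = exp(-lambda * t)
= exp(-3.4500 * 2.4700)
= exp(-8.5215) = 1.9914e-04

1.9914e-04


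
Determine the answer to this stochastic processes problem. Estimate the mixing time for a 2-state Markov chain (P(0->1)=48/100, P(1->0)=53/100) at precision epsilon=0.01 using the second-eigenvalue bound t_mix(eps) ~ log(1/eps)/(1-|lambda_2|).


lambda_2 = |1 - p01 - p10| = |1 - 0.4800 - 0.5300| = 0.0100
t_mix ~ log(1/eps)/(1 - |lambda_2|)
= log(100)/(1 - 0.0100) = 4.6052/0.9900
= 4.6517

4.6517


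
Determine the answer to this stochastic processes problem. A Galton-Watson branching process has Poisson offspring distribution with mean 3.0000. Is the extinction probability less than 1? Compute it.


Since mu = 3.0000 > 1, extinction prob q < 1.
Solve s = exp(mu*(s-1)) iteratively.
q = 0.0595

0.0595


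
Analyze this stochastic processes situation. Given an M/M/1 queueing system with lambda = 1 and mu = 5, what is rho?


rho = lambda/mu
= 1/5
= 0.2000

0.2000


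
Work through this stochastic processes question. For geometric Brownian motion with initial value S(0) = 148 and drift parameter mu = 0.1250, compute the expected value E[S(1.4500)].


E[S(t)] = S(0) * exp(mu * t)
= 148 * exp(0.1250 * 1.4500)
= 148 * 1.1987
= 177.4098

177.4098


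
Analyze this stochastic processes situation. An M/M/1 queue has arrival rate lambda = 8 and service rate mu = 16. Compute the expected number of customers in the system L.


rho = 8/16 = 0.5000
L = rho/(1-rho)
= 0.5000/0.5000
= 1.0000

1.0000


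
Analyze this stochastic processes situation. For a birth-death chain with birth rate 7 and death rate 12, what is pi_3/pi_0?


For birth-death process, pi_n/pi_0 = (lambda/mu)^n
= (7/12)^3
= 0.1985

0.1985


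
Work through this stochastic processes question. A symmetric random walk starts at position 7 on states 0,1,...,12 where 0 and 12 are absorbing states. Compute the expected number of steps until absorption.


For symmetric RW on 0,...,N with absorbing barriers, E(i) = i*(N-i)
E(7) = 7 * 5 = 35

35


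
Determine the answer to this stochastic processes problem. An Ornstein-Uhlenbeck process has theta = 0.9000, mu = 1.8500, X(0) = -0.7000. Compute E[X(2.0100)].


E[X(t)] = mu + (X(0) - mu)*exp(-theta*t)
= 1.8500 + (-0.7000 - 1.8500)*exp(-0.9000*2.0100)
= 1.8500 + -2.5500 * 0.1638
= 1.4323

1.4323


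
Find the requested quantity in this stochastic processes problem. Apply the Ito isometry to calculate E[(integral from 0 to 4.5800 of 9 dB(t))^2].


By Ito isometry: E[(int f dB)^2] = int f^2 dt
= 9^2 * 4.5800
= 81 * 4.5800 = 370.9800

370.9800


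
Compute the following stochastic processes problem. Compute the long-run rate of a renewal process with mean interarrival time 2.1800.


Long-run renewal rate = 1/E(X)
= 1/2.1800
= 0.4587

0.4587


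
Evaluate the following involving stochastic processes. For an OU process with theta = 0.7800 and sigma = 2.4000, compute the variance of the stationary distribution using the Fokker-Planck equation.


Stationary variance = sigma^2 / (2*theta)
= 2.4000^2 / (2*0.7800)
= 5.7600 / 1.5600
= 3.6923

3.6923


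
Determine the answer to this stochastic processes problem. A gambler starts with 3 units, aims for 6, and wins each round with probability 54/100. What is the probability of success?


Gambler's ruin formula:
r = q/p = 0.4600/0.5400 = 0.8519
P(win) = (1 - r^i)/(1 - r^N)
= (1 - 0.8519^3)/(1 - 0.8519^6)
= 0.6180

0.6180


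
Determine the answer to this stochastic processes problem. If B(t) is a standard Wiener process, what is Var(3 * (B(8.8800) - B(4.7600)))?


Var(alpha*(B(t)-B(s))) = alpha^2 * (t-s)
= 3^2 * (8.8800 - 4.7600)
= 9 * 4.1200
= 37.0800

37.0800


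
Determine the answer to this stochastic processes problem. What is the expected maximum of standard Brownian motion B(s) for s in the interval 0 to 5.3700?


E(max B(s)) = sqrt(2t/pi)
= sqrt(2*5.3700/pi)
= sqrt(3.4186)
= 1.8490

1.8490


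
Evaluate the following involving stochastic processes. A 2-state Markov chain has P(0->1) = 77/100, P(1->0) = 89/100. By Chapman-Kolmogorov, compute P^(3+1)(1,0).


P^4 = P^3 * P^1
Computing via matrix multiplication of the transition matrix.
Entry (1,0) of P^4 = 0.4344

0.4344


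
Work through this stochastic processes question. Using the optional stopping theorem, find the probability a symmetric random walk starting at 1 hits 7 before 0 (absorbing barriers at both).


By optional stopping theorem: E(M at tau) = M(0) = 1
P(hit 7)*7 + P(hit 0)*0 = 1
P(hit 7) = (1 - 0)/(7 - 0) = 1/7 = 0.1429

0.1429


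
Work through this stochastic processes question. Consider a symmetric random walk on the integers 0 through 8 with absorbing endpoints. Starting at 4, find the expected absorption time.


For symmetric RW on 0,...,N with absorbing barriers, E(i) = i*(N-i)
E(4) = 4 * 4 = 16

16


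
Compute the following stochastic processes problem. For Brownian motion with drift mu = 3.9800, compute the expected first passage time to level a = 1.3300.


Expected first passage time = a/mu
= 1.3300/3.9800
= 0.3342

0.3342


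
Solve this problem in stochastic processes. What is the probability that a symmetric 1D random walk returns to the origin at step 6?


P(S(6) = 0) = C(6,3) / 4^3
= 20 / 64
= 0.3125

0.3125


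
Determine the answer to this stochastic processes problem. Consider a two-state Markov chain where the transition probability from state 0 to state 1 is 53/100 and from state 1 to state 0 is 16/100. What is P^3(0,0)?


Computing P^3 by matrix multiplication.
P = [[0.4700, 0.5300], [0.1600, 0.8400]]
After raising P to the power 3:
P^3(0,0) = 0.2548

0.2548


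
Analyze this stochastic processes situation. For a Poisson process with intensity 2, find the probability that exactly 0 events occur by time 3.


P(N(t)=k) = (lambda*t)^k * exp(-lambda*t) / k!
lambda*t = 6
= 6^0 * exp(-6) / 0!
= 1 * 0.0025 / 1
= 0.0025

0.0025


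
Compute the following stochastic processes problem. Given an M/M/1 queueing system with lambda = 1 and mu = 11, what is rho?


rho = lambda/mu
= 1/11
= 0.0909

0.0909


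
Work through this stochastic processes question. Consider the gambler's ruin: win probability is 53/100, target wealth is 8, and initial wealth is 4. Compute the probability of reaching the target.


Gambler's ruin formula:
r = q/p = 0.4700/0.5300 = 0.8868
P(win) = (1 - r^i)/(1 - r^N)
= (1 - 0.8868^4)/(1 - 0.8868^8)
= 0.6179

0.6179


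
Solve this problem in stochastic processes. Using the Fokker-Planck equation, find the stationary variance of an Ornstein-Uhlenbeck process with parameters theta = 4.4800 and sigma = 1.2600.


Stationary variance = sigma^2 / (2*theta)
= 1.2600^2 / (2*4.4800)
= 1.5876 / 8.9600
= 0.1772

0.1772


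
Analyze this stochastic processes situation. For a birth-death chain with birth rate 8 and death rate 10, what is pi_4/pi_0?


For birth-death process, pi_n/pi_0 = (lambda/mu)^n
= (8/10)^4
= 0.4096

0.4096


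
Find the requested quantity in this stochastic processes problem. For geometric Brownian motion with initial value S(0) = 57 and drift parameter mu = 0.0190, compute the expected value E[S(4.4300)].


E[S(t)] = S(0) * exp(mu * t)
= 57 * exp(0.0190 * 4.4300)
= 57 * 1.0878
= 62.0054

62.0054


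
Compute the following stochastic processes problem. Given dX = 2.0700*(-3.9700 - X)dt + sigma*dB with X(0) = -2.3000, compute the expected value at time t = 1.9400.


E[X(t)] = mu + (X(0) - mu)*exp(-theta*t)
= -3.9700 + (-2.3000 - -3.9700)*exp(-2.0700*1.9400)
= -3.9700 + 1.6700 * 0.0180
= -3.9399

-3.9399


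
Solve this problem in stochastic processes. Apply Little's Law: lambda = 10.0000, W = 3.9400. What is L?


Little's Law: L = lambda * W
= 10.0000 * 3.9400
= 39.4000

39.4000


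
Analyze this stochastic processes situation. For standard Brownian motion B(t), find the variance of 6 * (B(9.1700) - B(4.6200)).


Var(alpha*(B(t)-B(s))) = alpha^2 * (t-s)
= 6^2 * (9.1700 - 4.6200)
= 36 * 4.5500
= 163.8000

163.8000


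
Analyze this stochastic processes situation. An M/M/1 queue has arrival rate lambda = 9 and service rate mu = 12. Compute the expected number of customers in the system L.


rho = 9/12 = 0.7500
L = rho/(1-rho)
= 0.7500/0.2500
= 3.0000

3.0000


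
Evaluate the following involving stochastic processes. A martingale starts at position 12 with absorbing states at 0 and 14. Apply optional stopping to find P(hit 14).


By optional stopping theorem: E(M at tau) = M(0) = 12
P(hit 14)*14 + P(hit 0)*0 = 12
P(hit 14) = (12 - 0)/(14 - 0) = 6/7 = 0.8571

0.8571


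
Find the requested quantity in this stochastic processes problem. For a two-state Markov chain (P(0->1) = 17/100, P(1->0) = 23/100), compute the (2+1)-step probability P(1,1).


P^3 = P^2 * P^1
Computing via matrix multiplication of the transition matrix.
Entry (1,1) of P^3 = 0.5492

0.5492


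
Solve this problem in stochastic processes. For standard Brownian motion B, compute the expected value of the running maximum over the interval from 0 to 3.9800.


E(max B(s)) = sqrt(2t/pi)
= sqrt(2*3.9800/pi)
= sqrt(2.5337)
= 1.5918

1.5918


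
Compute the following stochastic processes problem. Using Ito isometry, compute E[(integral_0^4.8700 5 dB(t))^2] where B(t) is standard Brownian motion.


By Ito isometry: E[(int f dB)^2] = int f^2 dt
= 5^2 * 4.8700
= 25 * 4.8700 = 121.7500

121.7500


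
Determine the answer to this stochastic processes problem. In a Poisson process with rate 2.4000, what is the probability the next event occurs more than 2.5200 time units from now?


P(X > t) = exp(-lambda * t)
= exp(-2.4000 * 2.5200)
= exp(-6.0480) = 0.0024

0.0024


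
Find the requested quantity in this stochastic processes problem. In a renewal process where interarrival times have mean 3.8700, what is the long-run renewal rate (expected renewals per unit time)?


Long-run renewal rate = 1/E(X)
= 1/3.8700
= 0.2584

0.2584


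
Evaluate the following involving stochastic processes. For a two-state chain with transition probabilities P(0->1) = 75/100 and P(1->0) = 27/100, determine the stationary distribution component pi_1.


Stationary distribution: pi_0 = p10/(p01+p10), pi_1 = p01/(p01+p10)
p01 = 0.7500, p10 = 0.2700
pi_1 = 0.7353

0.7353


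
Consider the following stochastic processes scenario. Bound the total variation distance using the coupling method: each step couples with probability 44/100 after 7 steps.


TV distance bound <= (1-delta)^n
= (1 - 0.4400)^7
= 0.5600^7
= 0.0173

0.0173


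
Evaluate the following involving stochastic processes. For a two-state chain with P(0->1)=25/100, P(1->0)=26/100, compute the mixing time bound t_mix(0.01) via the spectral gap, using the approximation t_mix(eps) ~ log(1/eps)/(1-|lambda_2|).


lambda_2 = |1 - p01 - p10| = |1 - 0.2500 - 0.2600| = 0.4900
t_mix ~ log(1/eps)/(1 - |lambda_2|)
= log(100)/(1 - 0.4900) = 4.6052/0.5100
= 9.0297

9.0297


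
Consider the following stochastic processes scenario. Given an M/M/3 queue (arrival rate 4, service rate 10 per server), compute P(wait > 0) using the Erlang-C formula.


a = lambda/mu = 0.4000
rho = a/c = 0.1333
Erlang-C formula applied:
C(c,a) = 0.0082

0.0082


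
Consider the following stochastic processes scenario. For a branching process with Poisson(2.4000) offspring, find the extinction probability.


Since mu = 2.4000 > 1, extinction prob q < 1.
Solve s = exp(mu*(s-1)) iteratively.
q = 0.1214

0.1214


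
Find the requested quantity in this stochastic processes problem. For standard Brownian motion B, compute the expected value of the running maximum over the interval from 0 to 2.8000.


E(max B(s)) = sqrt(2t/pi)
= sqrt(2*2.8000/pi)
= sqrt(1.7825)
= 1.3351

1.3351


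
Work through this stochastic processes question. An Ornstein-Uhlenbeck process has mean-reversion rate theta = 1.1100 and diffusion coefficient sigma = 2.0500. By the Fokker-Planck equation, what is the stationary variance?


Stationary variance = sigma^2 / (2*theta)
= 2.0500^2 / (2*1.1100)
= 4.2025 / 2.2200
= 1.8930

1.8930


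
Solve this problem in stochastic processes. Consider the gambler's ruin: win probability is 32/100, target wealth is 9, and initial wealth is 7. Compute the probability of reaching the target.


Gambler's ruin formula:
r = q/p = 0.6800/0.3200 = 2.1250
P(win) = (1 - r^i)/(1 - r^N)
= (1 - 2.1250^7)/(1 - 2.1250^9)
= 0.2206

0.2206


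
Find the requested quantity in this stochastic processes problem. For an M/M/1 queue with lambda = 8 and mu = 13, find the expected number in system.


rho = 8/13 = 0.6154
L = rho/(1-rho)
= 0.6154/0.3846
= 1.6000

1.6000


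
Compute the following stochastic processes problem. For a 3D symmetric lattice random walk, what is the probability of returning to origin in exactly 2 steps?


P(return in 2 steps) = P(reverse first step) = 1/(2d)
= 1/6
= 0.1667

0.1667


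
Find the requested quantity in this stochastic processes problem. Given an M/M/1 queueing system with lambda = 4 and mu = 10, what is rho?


rho = lambda/mu
= 4/10
= 0.4000

0.4000


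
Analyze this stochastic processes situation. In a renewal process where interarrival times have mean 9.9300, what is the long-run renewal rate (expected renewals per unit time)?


Long-run renewal rate = 1/E(X)
= 1/9.9300
= 0.1007

0.1007


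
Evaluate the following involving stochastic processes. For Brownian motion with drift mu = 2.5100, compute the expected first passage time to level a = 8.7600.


Expected first passage time = a/mu
= 8.7600/2.5100
= 3.4900

3.4900


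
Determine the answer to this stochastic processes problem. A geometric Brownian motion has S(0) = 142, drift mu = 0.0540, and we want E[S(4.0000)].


E[S(t)] = S(0) * exp(mu * t)
= 142 * exp(0.0540 * 4.0000)
= 142 * 1.2411
= 176.2365

176.2365


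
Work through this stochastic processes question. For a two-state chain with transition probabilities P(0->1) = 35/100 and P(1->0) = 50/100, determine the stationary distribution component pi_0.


Stationary distribution: pi_0 = p10/(p01+p10), pi_1 = p01/(p01+p10)
p01 = 0.3500, p10 = 0.5000
pi_0 = 0.5882

0.5882


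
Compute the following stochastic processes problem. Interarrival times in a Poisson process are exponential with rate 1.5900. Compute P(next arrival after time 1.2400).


P(X > t) = exp(-lambda * t)
= exp(-1.5900 * 1.2400)
= exp(-1.9716) = 0.1392

0.1392


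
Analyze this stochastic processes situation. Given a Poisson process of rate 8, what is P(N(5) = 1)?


P(N(t)=k) = (lambda*t)^k * exp(-lambda*t) / k!
lambda*t = 40
= 40^1 * exp(-40) / 1!
= 40 * 4.2484e-18 / 1
= 1.6993e-16

1.6993e-16


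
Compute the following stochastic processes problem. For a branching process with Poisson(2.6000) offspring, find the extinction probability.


Since mu = 2.6000 > 1, extinction prob q < 1.
Solve s = exp(mu*(s-1)) iteratively.
q = 0.0951

0.0951
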